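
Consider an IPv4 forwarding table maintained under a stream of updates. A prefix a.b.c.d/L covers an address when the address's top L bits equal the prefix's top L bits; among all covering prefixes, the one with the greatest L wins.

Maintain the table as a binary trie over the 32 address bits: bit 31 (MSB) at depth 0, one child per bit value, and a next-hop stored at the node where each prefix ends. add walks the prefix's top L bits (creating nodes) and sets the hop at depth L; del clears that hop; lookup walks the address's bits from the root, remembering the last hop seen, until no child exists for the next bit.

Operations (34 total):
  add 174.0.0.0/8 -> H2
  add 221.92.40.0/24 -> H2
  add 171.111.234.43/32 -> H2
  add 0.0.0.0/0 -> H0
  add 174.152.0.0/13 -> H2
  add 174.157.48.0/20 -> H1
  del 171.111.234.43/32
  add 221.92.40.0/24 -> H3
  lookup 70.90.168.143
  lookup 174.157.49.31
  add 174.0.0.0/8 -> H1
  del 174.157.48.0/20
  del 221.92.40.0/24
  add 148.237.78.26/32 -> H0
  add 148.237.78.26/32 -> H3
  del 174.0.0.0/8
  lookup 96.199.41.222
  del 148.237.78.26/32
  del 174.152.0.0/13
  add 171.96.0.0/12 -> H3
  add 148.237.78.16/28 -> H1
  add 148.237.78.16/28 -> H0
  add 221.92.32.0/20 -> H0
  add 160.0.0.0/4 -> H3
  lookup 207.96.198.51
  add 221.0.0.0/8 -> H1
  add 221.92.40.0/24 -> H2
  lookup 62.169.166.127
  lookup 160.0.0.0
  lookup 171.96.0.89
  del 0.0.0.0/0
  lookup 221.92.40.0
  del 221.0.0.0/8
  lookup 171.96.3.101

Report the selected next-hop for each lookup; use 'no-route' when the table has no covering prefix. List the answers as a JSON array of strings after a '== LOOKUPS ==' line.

Trace:
  + 174.0.0.0/8 (H2) depth=8
  + 221.92.40.0/24 (H2) depth=24
  + 171.111.234.43/32 (H2) depth=32
  + 0.0.0.0/0 (H0) depth=0
  + 174.152.0.0/13 (H2) depth=13
  + 174.157.48.0/20 (H1) depth=20
  - 171.111.234.43/32 clear@32
  + 221.92.40.0/24 (H3) depth=24
  lookup 70.90.168.143: bits ε walk d0:H0 -> H0
  lookup 174.157.49.31: bits 10101110100111010011 walk d0:H0→d1:-→d2:-→d3:-→d4:-→d5:-→d6:-→d7:-→d8:H2→d9:-→d10:-→d11:-→d12:-→d13:H2→d14:-→d15:-→d16:-→d17:-→d18:-→d19:-→d20:H1 -> H1
  + 174.0.0.0/8 (H1) depth=8
  - 174.157.48.0/20 clear@20
  - 221.92.40.0/24 clear@24
  + 148.237.78.26/32 (H0) depth=32
  + 148.237.78.26/32 (H3) depth=32
  - 174.0.0.0/8 clear@8
  lookup 96.199.41.222: bits ε walk d0:H0 -> H0
  - 148.237.78.26/32 clear@32
  - 174.152.0.0/13 clear@13
  + 171.96.0.0/12 (H3) depth=12
  + 148.237.78.16/28 (H1) depth=28
  + 148.237.78.16/28 (H0) depth=28
  + 221.92.32.0/20 (H0) depth=20
  + 160.0.0.0/4 (H3) depth=4
  lookup 207.96.198.51: bits 110 walk d0:H0→d1:-→d2:-→d3:- -> H0
  + 221.0.0.0/8 (H1) depth=8
  + 221.92.40.0/24 (H2) depth=24
  lookup 62.169.166.127: bits ε walk d0:H0 -> H0
  lookup 160.0.0.0: bits 1010 walk d0:H0→d1:-→d2:-→d3:-→d4:H3 -> H3
  lookup 171.96.0.89: bits 101010110110 walk d0:H0→d1:-→d2:-→d3:-→d4:H3→d5:-→d6:-→d7:-→d8:-→d9:-→d10:-→d11:-→d12:H3 -> H3
  - 0.0.0.0/0 clear@0
  lookup 221.92.40.0: bits 110111010101110000101000 walk d0:-→d1:-→d2:-→d3:-→d4:-→d5:-→d6:-→d7:-→d8:H1→d9:-→d10:-→d11:-→d12:-→d13:-→d14:-→d15:-→d16:-→d17:-→d18:-→d19:-→d20:H0→d21:-→d22:-→d23:-→d24:H2 -> H2
  - 221.0.0.0/8 clear@8
  lookup 171.96.3.101: bits 101010110110 walk d0:-→d1:-→d2:-→d3:-→d4:H3→d5:-→d6:-→d7:-→d8:-→d9:-→d10:-→d11:-→d12:H3 -> H3

== LOOKUPS ==
["H0","H1","H0","H0","H0","H3","H3","H2","H3"]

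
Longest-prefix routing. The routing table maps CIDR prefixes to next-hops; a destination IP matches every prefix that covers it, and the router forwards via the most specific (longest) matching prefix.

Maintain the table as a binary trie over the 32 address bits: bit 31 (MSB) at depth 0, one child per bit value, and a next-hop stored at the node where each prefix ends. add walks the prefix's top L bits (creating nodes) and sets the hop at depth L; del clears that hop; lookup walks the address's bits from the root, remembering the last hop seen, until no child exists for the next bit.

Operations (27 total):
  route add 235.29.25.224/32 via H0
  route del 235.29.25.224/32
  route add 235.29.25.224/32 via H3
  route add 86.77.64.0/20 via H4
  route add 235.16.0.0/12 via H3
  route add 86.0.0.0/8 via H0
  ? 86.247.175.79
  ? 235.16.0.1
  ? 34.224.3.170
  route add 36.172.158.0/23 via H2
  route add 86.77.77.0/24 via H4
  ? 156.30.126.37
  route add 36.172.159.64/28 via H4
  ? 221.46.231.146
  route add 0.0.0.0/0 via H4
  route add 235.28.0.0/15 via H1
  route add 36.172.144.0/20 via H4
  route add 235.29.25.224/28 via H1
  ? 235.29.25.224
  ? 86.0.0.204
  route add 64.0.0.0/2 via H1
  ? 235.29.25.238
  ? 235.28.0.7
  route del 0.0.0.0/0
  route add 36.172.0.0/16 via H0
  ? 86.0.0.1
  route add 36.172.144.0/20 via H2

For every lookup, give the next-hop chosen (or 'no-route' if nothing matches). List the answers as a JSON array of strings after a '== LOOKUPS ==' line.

Process each operation:
  + 235.29.25.224/32 (H0) depth=32
  del 235.29.25.224/32 (clear depth 32)
  + 235.29.25.224/32 (H3) depth=32
  + 86.77.64.0/20 (H4) depth=20
  + 235.16.0.0/12 (H3) depth=12
  + 86.0.0.0/8 (H0) depth=8
  Q 86.247.175.79: descend 01010110 ; hops seen [H0] ; pick H0
  Q 235.16.0.1: descend 111010110001 ; hops seen [H3] ; pick H3
  Q 34.224.3.170: descend 0 ; hops seen [∅] ; pick no-route
  + 36.172.158.0/23 (H2) depth=23
  + 86.77.77.0/24 (H4) depth=24
  Q 156.30.126.37: descend 1 ; hops seen [∅] ; pick no-route
  + 36.172.159.64/28 (H4) depth=28
  Q 221.46.231.146: descend 11 ; hops seen [∅] ; pick no-route
  + 0.0.0.0/0 (H4) depth=0
  + 235.28.0.0/15 (H1) depth=15
  + 36.172.144.0/20 (H4) depth=20
  + 235.29.25.224/28 (H1) depth=28
  Q 235.29.25.224: descend 11101011000111010001100111100000 ; hops seen [H4,H3,H1,H1,H3] ; pick H3
  Q 86.0.0.204: descend 010101100 ; hops seen [H4,H0] ; pick H0
  + 64.0.0.0/2 (H1) depth=2
  Q 235.29.25.238: descend 1110101100011101000110011110 ; hops seen [H4,H3,H1,H1] ; pick H1
  Q 235.28.0.7: descend 111010110001110 ; hops seen [H4,H3,H1] ; pick H1
  del 0.0.0.0/0 (clear depth 0)
  + 36.172.0.0/16 (H0) depth=16
  Q 86.0.0.1: descend 010101100 ; hops seen [H1,H0] ; pick H0
  + 36.172.144.0/20 (H2) depth=20

== LOOKUPS ==
["H0","H3","no-route","no-route","no-route","H3","H0","H1","H1","H0"]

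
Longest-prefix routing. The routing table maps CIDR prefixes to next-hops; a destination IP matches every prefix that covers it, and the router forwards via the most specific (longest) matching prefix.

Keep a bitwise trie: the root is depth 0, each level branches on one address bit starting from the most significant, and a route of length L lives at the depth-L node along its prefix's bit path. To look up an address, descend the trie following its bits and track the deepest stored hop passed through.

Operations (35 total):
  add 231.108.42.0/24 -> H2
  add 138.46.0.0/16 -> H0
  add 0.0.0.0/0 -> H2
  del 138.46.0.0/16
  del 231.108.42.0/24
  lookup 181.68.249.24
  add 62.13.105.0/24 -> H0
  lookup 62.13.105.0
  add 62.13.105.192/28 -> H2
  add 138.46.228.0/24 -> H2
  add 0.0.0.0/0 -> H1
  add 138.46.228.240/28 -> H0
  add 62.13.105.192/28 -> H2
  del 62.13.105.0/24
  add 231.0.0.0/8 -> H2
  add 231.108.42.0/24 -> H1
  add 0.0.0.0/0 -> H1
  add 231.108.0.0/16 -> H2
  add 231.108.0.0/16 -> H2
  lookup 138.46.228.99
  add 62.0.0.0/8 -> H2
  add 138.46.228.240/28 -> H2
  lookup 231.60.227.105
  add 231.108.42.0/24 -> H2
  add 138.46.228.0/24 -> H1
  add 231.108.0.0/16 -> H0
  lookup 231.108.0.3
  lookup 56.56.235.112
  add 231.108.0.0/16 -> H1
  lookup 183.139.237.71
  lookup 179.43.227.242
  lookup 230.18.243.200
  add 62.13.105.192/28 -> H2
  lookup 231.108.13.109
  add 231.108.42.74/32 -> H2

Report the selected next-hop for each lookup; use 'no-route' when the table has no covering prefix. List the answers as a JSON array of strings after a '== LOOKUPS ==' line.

Apply in order:
  add 231.108.42.0/24 -> H2 at depth 24
  add 138.46.0.0/16 -> H0 at depth 16
  add 0.0.0.0/0 -> H2 at depth 0
  - 138.46.0.0/16 clear@16
  - 231.108.42.0/24 clear@24
  ? 181.68.249.24  path d0:H2→d1:-→d2:-  best=H2
  add 62.13.105.0/24 -> H0 at depth 24
  ? 62.13.105.0  path d0:H2→d1:-→d2:-→d3:-→d4:-→d5:-→d6:-→d7:-→d8:-→d9:-→d10:-→d11:-→d12:-→d13:-→d14:-→d15:-→d16:-→d17:-→d18:-→d19:-→d20:-→d21:-→d22:-→d23:-→d24:H0  best=H0
  add 62.13.105.192/28 -> H2 at depth 28
  add 138.46.228.0/24 -> H2 at depth 24
  add 0.0.0.0/0 -> H1 at depth 0
  add 138.46.228.240/28 -> H0 at depth 28
  add 62.13.105.192/28 -> H2 at depth 28
  - 62.13.105.0/24 clear@24
  add 231.0.0.0/8 -> H2 at depth 8
  add 231.108.42.0/24 -> H1 at depth 24
  add 0.0.0.0/0 -> H1 at depth 0
  add 231.108.0.0/16 -> H2 at depth 16
  add 231.108.0.0/16 -> H2 at depth 16
  ? 138.46.228.99  path d0:H1→d1:-→d2:-→d3:-→d4:-→d5:-→d6:-→d7:-→d8:-→d9:-→d10:-→d11:-→d12:-→d13:-→d14:-→d15:-→d16:-→d17:-→d18:-→d19:-→d20:-→d21:-→d22:-→d23:-→d24:H2  best=H2
  add 62.0.0.0/8 -> H2 at depth 8
  add 138.46.228.240/28 -> H2 at depth 28
  ? 231.60.227.105  path d0:H1→d1:-→d2:-→d3:-→d4:-→d5:-→d6:-→d7:-→d8:H2→d9:-  best=H2
  add 231.108.42.0/24 -> H2 at depth 24
  add 138.46.228.0/24 -> H1 at depth 24
  add 231.108.0.0/16 -> H0 at depth 16
  ? 231.108.0.3  path d0:H1→d1:-→d2:-→d3:-→d4:-→d5:-→d6:-→d7:-→d8:H2→d9:-→d10:-→d11:-→d12:-→d13:-→d14:-→d15:-→d16:H0→d17:-→d18:-  best=H0
  ? 56.56.235.112  path d0:H1→d1:-→d2:-→d3:-→d4:-→d5:-  best=H1
  add 231.108.0.0/16 -> H1 at depth 16
  ? 183.139.237.71  path d0:H1→d1:-→d2:-  best=H1
  ? 179.43.227.242  path d0:H1→d1:-→d2:-  best=H1
  ? 230.18.243.200  path d0:H1→d1:-→d2:-→d3:-→d4:-→d5:-→d6:-→d7:-  best=H1
  add 62.13.105.192/28 -> H2 at depth 28
  ? 231.108.13.109  path d0:H1→d1:-→d2:-→d3:-→d4:-→d5:-→d6:-→d7:-→d8:H2→d9:-→d10:-→d11:-→d12:-→d13:-→d14:-→d15:-→d16:H1→d17:-→d18:-  best=H1
  add 231.108.42.74/32 -> H2 at depth 32

== LOOKUPS ==
["H2","H0","H2","H2","H0","H1","H1","H1","H1","H1"]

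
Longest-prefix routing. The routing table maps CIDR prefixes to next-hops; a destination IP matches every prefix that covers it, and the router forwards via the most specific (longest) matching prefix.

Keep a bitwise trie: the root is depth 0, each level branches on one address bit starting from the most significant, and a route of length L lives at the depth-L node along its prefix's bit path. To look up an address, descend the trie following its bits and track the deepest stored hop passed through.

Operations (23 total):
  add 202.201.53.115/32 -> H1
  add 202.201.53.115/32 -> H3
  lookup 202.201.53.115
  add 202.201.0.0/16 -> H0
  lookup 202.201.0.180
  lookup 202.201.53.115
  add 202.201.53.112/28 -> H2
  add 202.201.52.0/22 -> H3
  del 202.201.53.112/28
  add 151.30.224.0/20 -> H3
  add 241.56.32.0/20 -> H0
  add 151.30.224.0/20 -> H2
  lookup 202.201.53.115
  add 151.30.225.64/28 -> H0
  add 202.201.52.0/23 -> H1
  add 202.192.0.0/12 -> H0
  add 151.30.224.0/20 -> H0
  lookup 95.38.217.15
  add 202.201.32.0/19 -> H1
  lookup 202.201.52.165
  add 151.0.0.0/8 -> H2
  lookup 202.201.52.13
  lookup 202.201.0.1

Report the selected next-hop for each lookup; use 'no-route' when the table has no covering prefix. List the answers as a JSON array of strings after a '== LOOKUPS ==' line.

Process each operation:
  + 202.201.53.115/32 (H1) depth=32
  + 202.201.53.115/32 (H3) depth=32
  lookup 202.201.53.115: bits 11001010110010010011010101110011 walk d0:-→d1:-→d2:-→d3:-→d4:-→d5:-→d6:-→d7:-→d8:-→d9:-→d10:-→d11:-→d12:-→d13:-→d14:-→d15:-→d16:-→d17:-→d18:-→d19:-→d20:-→d21:-→d22:-→d23:-→d24:-→d25:-→d26:-→d27:-→d28:-→d29:-→d30:-→d31:-→d32:H3 -> H3
  + 202.201.0.0/16 (H0) depth=16
  lookup 202.201.0.180: bits 110010101100100100 walk d0:-→d1:-→d2:-→d3:-→d4:-→d5:-→d6:-→d7:-→d8:-→d9:-→d10:-→d11:-→d12:-→d13:-→d14:-→d15:-→d16:H0→d17:-→d18:- -> H0
  lookup 202.201.53.115: bits 11001010110010010011010101110011 walk d0:-→d1:-→d2:-→d3:-→d4:-→d5:-→d6:-→d7:-→d8:-→d9:-→d10:-→d11:-→d12:-→d13:-→d14:-→d15:-→d16:H0→d17:-→d18:-→d19:-→d20:-→d21:-→d22:-→d23:-→d24:-→d25:-→d26:-→d27:-→d28:-→d29:-→d30:-→d31:-→d32:H3 -> H3
  + 202.201.53.112/28 (H2) depth=28
  + 202.201.52.0/22 (H3) depth=22
  - 202.201.53.112/28 clear@28
  + 151.30.224.0/20 (H3) depth=20
  + 241.56.32.0/20 (H0) depth=20
  + 151.30.224.0/20 (H2) depth=20
  lookup 202.201.53.115: bits 11001010110010010011010101110011 walk d0:-→d1:-→d2:-→d3:-→d4:-→d5:-→d6:-→d7:-→d8:-→d9:-→d10:-→d11:-→d12:-→d13:-→d14:-→d15:-→d16:H0→d17:-→d18:-→d19:-→d20:-→d21:-→d22:H3→d23:-→d24:-→d25:-→d26:-→d27:-→d28:-→d29:-→d30:-→d31:-→d32:H3 -> H3
  + 151.30.225.64/28 (H0) depth=28
  + 202.201.52.0/23 (H1) depth=23
  + 202.192.0.0/12 (H0) depth=12
  + 151.30.224.0/20 (H0) depth=20
  lookup 95.38.217.15: bits ε walk d0:- -> no-route
  + 202.201.32.0/19 (H1) depth=19
  lookup 202.201.52.165: bits 11001010110010010011010 walk d0:-→d1:-→d2:-→d3:-→d4:-→d5:-→d6:-→d7:-→d8:-→d9:-→d10:-→d11:-→d12:H0→d13:-→d14:-→d15:-→d16:H0→d17:-→d18:-→d19:H1→d20:-→d21:-→d22:H3→d23:H1 -> H1
  + 151.0.0.0/8 (H2) depth=8
  lookup 202.201.52.13: bits 11001010110010010011010 walk d0:-→d1:-→d2:-→d3:-→d4:-→d5:-→d6:-→d7:-→d8:-→d9:-→d10:-→d11:-→d12:H0→d13:-→d14:-→d15:-→d16:H0→d17:-→d18:-→d19:H1→d20:-→d21:-→d22:H3→d23:H1 -> H1
  lookup 202.201.0.1: bits 110010101100100100 walk d0:-→d1:-→d2:-→d3:-→d4:-→d5:-→d6:-→d7:-→d8:-→d9:-→d10:-→d11:-→d12:H0→d13:-→d14:-→d15:-→d16:H0→d17:-→d18:- -> H0

== LOOKUPS ==
["H3","H0","H3","H3","no-route","H1","H1","H0"]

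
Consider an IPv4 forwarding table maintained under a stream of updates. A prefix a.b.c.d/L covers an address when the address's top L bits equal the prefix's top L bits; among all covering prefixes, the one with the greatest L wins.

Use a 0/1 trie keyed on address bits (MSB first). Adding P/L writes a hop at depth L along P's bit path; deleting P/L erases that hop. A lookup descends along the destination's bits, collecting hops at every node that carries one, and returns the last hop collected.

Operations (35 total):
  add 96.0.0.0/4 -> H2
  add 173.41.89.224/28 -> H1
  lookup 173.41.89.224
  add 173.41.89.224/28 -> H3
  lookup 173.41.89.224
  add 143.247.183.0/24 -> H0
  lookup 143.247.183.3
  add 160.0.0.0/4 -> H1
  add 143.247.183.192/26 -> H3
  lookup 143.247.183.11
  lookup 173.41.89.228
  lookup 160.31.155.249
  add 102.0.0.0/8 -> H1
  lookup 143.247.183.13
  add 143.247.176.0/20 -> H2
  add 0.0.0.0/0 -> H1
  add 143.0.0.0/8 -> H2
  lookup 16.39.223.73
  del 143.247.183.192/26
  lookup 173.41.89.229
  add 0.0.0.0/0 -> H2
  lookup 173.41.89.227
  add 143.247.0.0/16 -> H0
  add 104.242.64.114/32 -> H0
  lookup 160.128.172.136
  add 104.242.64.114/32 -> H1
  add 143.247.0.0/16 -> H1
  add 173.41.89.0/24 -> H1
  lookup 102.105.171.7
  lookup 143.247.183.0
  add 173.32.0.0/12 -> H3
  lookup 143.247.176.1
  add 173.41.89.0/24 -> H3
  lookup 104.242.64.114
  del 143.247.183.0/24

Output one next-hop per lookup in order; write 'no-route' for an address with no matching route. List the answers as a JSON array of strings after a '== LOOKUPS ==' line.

Trace:
  add 96.0.0.0/4 -> H2 at depth 4
  add 173.41.89.224/28 -> H1 at depth 28
  lookup 173.41.89.224: bits 1010110100101001010110011110 walk d0:-→d1:-→d2:-→d3:-→d4:-→d5:-→d6:-→d7:-→d8:-→d9:-→d10:-→d11:-→d12:-→d13:-→d14:-→d15:-→d16:-→d17:-→d18:-→d19:-→d20:-→d21:-→d22:-→d23:-→d24:-→d25:-→d26:-→d27:-→d28:H1 -> H1
  add 173.41.89.224/28 -> H3 at depth 28
  lookup 173.41.89.224: bits 1010110100101001010110011110 walk d0:-→d1:-→d2:-→d3:-→d4:-→d5:-→d6:-→d7:-→d8:-→d9:-→d10:-→d11:-→d12:-→d13:-→d14:-→d15:-→d16:-→d17:-→d18:-→d19:-→d20:-→d21:-→d22:-→d23:-→d24:-→d25:-→d26:-→d27:-→d28:H3 -> H3
  add 143.247.183.0/24 -> H0 at depth 24
  lookup 143.247.183.3: bits 100011111111011110110111 walk d0:-→d1:-→d2:-→d3:-→d4:-→d5:-→d6:-→d7:-→d8:-→d9:-→d10:-→d11:-→d12:-→d13:-→d14:-→d15:-→d16:-→d17:-→d18:-→d19:-→d20:-→d21:-→d22:-→d23:-→d24:H0 -> H0
  add 160.0.0.0/4 -> H1 at depth 4
  add 143.247.183.192/26 -> H3 at depth 26
  lookup 143.247.183.11: bits 100011111111011110110111 walk d0:-→d1:-→d2:-→d3:-→d4:-→d5:-→d6:-→d7:-→d8:-→d9:-→d10:-→d11:-→d12:-→d13:-→d14:-→d15:-→d16:-→d17:-→d18:-→d19:-→d20:-→d21:-→d22:-→d23:-→d24:H0 -> H0
  lookup 173.41.89.228: bits 1010110100101001010110011110 walk d0:-→d1:-→d2:-→d3:-→d4:H1→d5:-→d6:-→d7:-→d8:-→d9:-→d10:-→d11:-→d12:-→d13:-→d14:-→d15:-→d16:-→d17:-→d18:-→d19:-→d20:-→d21:-→d22:-→d23:-→d24:-→d25:-→d26:-→d27:-→d28:H3 -> H3
  lookup 160.31.155.249: bits 1010 walk d0:-→d1:-→d2:-→d3:-→d4:H1 -> H1
  add 102.0.0.0/8 -> H1 at depth 8
  lookup 143.247.183.13: bits 100011111111011110110111 walk d0:-→d1:-→d2:-→d3:-→d4:-→d5:-→d6:-→d7:-→d8:-→d9:-→d10:-→d11:-→d12:-→d13:-→d14:-→d15:-→d16:-→d17:-→d18:-→d19:-→d20:-→d21:-→d22:-→d23:-→d24:H0 -> H0
  add 143.247.176.0/20 -> H2 at depth 20
  add 0.0.0.0/0 -> H1 at depth 0
  add 143.0.0.0/8 -> H2 at depth 8
  lookup 16.39.223.73: bits 0 walk d0:H1→d1:- -> H1
  del 143.247.183.192/26 (clear depth 26)
  lookup 173.41.89.229: bits 1010110100101001010110011110 walk d0:H1→d1:-→d2:-→d3:-→d4:H1→d5:-→d6:-→d7:-→d8:-→d9:-→d10:-→d11:-→d12:-→d13:-→d14:-→d15:-→d16:-→d17:-→d18:-→d19:-→d20:-→d21:-→d22:-→d23:-→d24:-→d25:-→d26:-→d27:-→d28:H3 -> H3
  add 0.0.0.0/0 -> H2 at depth 0
  lookup 173.41.89.227: bits 1010110100101001010110011110 walk d0:H2→d1:-→d2:-→d3:-→d4:H1→d5:-→d6:-→d7:-→d8:-→d9:-→d10:-→d11:-→d12:-→d13:-→d14:-→d15:-→d16:-→d17:-→d18:-→d19:-→d20:-→d21:-→d22:-→d23:-→d24:-→d25:-→d26:-→d27:-→d28:H3 -> H3
  add 143.247.0.0/16 -> H0 at depth 16
  add 104.242.64.114/32 -> H0 at depth 32
  lookup 160.128.172.136: bits 1010 walk d0:H2→d1:-→d2:-→d3:-→d4:H1 -> H1
  add 104.242.64.114/32 -> H1 at depth 32
  add 143.247.0.0/16 -> H1 at depth 16
  add 173.41.89.0/24 -> H1 at depth 24
  lookup 102.105.171.7: bits 01100110 walk d0:H2→d1:-→d2:-→d3:-→d4:H2→d5:-→d6:-→d7:-→d8:H1 -> H1
  lookup 143.247.183.0: bits 100011111111011110110111 walk d0:H2→d1:-→d2:-→d3:-→d4:-→d5:-→d6:-→d7:-→d8:H2→d9:-→d10:-→d11:-→d12:-→d13:-→d14:-→d15:-→d16:H1→d17:-→d18:-→d19:-→d20:H2→d21:-→d22:-→d23:-→d24:H0 -> H0
  add 173.32.0.0/12 -> H3 at depth 12
  lookup 143.247.176.1: bits 100011111111011110110 walk d0:H2→d1:-→d2:-→d3:-→d4:-→d5:-→d6:-→d7:-→d8:H2→d9:-→d10:-→d11:-→d12:-→d13:-→d14:-→d15:-→d16:H1→d17:-→d18:-→d19:-→d20:H2→d21:- -> H2
  add 173.41.89.0/24 -> H3 at depth 24
  lookup 104.242.64.114: bits 01101000111100100100000001110010 walk d0:H2→d1:-→d2:-→d3:-→d4:H2→d5:-→d6:-→d7:-→d8:-→d9:-→d10:-→d11:-→d12:-→d13:-→d14:-→d15:-→d16:-→d17:-→d18:-→d19:-→d20:-→d21:-→d22:-→d23:-→d24:-→d25:-→d26:-→d27:-→d28:-→d29:-→d30:-→d31:-→d32:H1 -> H1
  del 143.247.183.0/24 (clear depth 24)

== LOOKUPS ==
["H1","H3","H0","H0","H3","H1","H0","H1","H3","H3","H1","H1","H0","H2","H1"]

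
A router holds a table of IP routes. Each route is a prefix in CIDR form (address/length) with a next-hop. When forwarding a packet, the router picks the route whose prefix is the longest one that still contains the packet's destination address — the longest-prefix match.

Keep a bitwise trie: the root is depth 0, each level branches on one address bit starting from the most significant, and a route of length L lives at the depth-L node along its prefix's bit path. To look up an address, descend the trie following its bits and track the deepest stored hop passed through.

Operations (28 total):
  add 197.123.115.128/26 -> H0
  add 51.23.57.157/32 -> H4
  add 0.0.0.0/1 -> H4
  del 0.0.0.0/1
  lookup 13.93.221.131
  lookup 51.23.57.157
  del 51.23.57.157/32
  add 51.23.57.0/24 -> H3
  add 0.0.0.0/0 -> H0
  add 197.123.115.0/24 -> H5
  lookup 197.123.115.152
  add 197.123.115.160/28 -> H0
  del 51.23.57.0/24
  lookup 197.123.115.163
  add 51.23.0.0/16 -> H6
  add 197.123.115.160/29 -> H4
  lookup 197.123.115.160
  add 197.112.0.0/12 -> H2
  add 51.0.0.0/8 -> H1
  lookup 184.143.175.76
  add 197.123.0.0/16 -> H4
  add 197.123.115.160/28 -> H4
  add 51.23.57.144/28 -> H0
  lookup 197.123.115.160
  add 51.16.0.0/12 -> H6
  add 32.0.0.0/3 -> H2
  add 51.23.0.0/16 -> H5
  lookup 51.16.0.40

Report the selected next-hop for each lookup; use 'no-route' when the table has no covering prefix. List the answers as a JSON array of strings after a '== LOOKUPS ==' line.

Process each operation:
  + 197.123.115.128/26 (H0) depth=26
  + 51.23.57.157/32 (H4) depth=32
  + 0.0.0.0/1 (H4) depth=1
  - 0.0.0.0/1 clear@1
  Q 13.93.221.131: descend 00 ; hops seen [∅] ; pick no-route
  Q 51.23.57.157: descend 00110011000101110011100110011101 ; hops seen [H4] ; pick H4
  - 51.23.57.157/32 clear@32
  + 51.23.57.0/24 (H3) depth=24
  + 0.0.0.0/0 (H0) depth=0
  + 197.123.115.0/24 (H5) depth=24
  Q 197.123.115.152: descend 11000101011110110111001110 ; hops seen [H0,H5,H0] ; pick H0
  + 197.123.115.160/28 (H0) depth=28
  - 51.23.57.0/24 clear@24
  Q 197.123.115.163: descend 1100010101111011011100111010 ; hops seen [H0,H5,H0,H0] ; pick H0
  + 51.23.0.0/16 (H6) depth=16
  + 197.123.115.160/29 (H4) depth=29
  Q 197.123.115.160: descend 11000101011110110111001110100 ; hops seen [H0,H5,H0,H0,H4] ; pick H4
  + 197.112.0.0/12 (H2) depth=12
  + 51.0.0.0/8 (H1) depth=8
  Q 184.143.175.76: descend 1 ; hops seen [H0] ; pick H0
  + 197.123.0.0/16 (H4) depth=16
  + 197.123.115.160/28 (H4) depth=28
  + 51.23.57.144/28 (H0) depth=28
  Q 197.123.115.160: descend 11000101011110110111001110100 ; hops seen [H0,H2,H4,H5,H0,H4,H4] ; pick H4
  + 51.16.0.0/12 (H6) depth=12
  + 32.0.0.0/3 (H2) depth=3
  + 51.23.0.0/16 (H5) depth=16
  Q 51.16.0.40: descend 0011001100010 ; hops seen [H0,H2,H1,H6] ; pick H6

== LOOKUPS ==
["no-route","H4","H0","H0","H4","H0","H4","H6"]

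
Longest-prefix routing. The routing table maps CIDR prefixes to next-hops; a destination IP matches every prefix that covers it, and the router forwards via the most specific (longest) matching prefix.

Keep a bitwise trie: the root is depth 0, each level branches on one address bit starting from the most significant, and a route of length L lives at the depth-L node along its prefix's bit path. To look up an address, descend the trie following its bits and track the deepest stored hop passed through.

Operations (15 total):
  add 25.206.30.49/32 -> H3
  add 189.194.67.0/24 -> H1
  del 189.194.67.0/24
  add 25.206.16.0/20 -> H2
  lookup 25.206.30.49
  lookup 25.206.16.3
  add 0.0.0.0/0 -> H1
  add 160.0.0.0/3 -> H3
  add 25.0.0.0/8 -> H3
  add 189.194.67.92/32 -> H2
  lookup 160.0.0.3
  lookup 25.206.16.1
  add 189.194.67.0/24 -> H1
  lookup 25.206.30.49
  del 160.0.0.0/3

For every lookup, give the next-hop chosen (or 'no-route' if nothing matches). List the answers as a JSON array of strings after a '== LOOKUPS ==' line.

Process each operation:
  add 25.206.30.49/32 -> H3 at depth 32
  add 189.194.67.0/24 -> H1 at depth 24
  - 189.194.67.0/24 clear@24
  add 25.206.16.0/20 -> H2 at depth 20
  lookup 25.206.30.49: bits 00011001110011100001111000110001 walk d0:-→d1:-→d2:-→d3:-→d4:-→d5:-→d6:-→d7:-→d8:-→d9:-→d10:-→d11:-→d12:-→d13:-→d14:-→d15:-→d16:-→d17:-→d18:-→d19:-→d20:H2→d21:-→d22:-→d23:-→d24:-→d25:-→d26:-→d27:-→d28:-→d29:-→d30:-→d31:-→d32:H3 -> H3
  lookup 25.206.16.3: bits 00011001110011100001 walk d0:-→d1:-→d2:-→d3:-→d4:-→d5:-→d6:-→d7:-→d8:-→d9:-→d10:-→d11:-→d12:-→d13:-→d14:-→d15:-→d16:-→d17:-→d18:-→d19:-→d20:H2 -> H2
  add 0.0.0.0/0 -> H1 at depth 0
  add 160.0.0.0/3 -> H3 at depth 3
  add 25.0.0.0/8 -> H3 at depth 8
  add 189.194.67.92/32 -> H2 at depth 32
  lookup 160.0.0.3: bits 101 walk d0:H1→d1:-→d2:-→d3:H3 -> H3
  lookup 25.206.16.1: bits 00011001110011100001 walk d0:H1→d1:-→d2:-→d3:-→d4:-→d5:-→d6:-→d7:-→d8:H3→d9:-→d10:-→d11:-→d12:-→d13:-→d14:-→d15:-→d16:-→d17:-→d18:-→d19:-→d20:H2 -> H2
  add 189.194.67.0/24 -> H1 at depth 24
  lookup 25.206.30.49: bits 00011001110011100001111000110001 walk d0:H1→d1:-→d2:-→d3:-→d4:-→d5:-→d6:-→d7:-→d8:H3→d9:-→d10:-→d11:-→d12:-→d13:-→d14:-→d15:-→d16:-→d17:-→d18:-→d19:-→d20:H2→d21:-→d22:-→d23:-→d24:-→d25:-→d26:-→d27:-→d28:-→d29:-→d30:-→d31:-→d32:H3 -> H3
  - 160.0.0.0/3 clear@3

== LOOKUPS ==
["H3","H2","H3","H2","H3"]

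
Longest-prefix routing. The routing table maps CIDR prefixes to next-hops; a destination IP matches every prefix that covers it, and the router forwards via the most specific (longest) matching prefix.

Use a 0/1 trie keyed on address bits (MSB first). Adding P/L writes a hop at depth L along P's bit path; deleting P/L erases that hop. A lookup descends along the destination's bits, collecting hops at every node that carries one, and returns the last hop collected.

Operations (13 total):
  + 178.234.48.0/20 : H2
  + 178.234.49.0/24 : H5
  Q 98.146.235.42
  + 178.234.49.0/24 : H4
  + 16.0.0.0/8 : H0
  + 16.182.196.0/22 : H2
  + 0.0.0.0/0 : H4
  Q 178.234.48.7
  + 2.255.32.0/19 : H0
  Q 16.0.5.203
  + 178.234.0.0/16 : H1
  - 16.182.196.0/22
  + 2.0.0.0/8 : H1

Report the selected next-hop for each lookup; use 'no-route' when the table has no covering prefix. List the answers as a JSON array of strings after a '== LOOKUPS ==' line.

Apply in order:
  + 178.234.48.0/20 (H2) depth=20
  + 178.234.49.0/24 (H5) depth=24
  Q 98.146.235.42: descend ε ; hops seen [∅] ; pick no-route
  + 178.234.49.0/24 (H4) depth=24
  + 16.0.0.0/8 (H0) depth=8
  + 16.182.196.0/22 (H2) depth=22
  + 0.0.0.0/0 (H4) depth=0
  Q 178.234.48.7: descend 10110010111010100011000 ; hops seen [H4,H2] ; pick H2
  + 2.255.32.0/19 (H0) depth=19
  Q 16.0.5.203: descend 00010000 ; hops seen [H4,H0] ; pick H0
  + 178.234.0.0/16 (H1) depth=16
  - 16.182.196.0/22 clear@22
  + 2.0.0.0/8 (H1) depth=8

== LOOKUPS ==
["no-route","H2","H0"]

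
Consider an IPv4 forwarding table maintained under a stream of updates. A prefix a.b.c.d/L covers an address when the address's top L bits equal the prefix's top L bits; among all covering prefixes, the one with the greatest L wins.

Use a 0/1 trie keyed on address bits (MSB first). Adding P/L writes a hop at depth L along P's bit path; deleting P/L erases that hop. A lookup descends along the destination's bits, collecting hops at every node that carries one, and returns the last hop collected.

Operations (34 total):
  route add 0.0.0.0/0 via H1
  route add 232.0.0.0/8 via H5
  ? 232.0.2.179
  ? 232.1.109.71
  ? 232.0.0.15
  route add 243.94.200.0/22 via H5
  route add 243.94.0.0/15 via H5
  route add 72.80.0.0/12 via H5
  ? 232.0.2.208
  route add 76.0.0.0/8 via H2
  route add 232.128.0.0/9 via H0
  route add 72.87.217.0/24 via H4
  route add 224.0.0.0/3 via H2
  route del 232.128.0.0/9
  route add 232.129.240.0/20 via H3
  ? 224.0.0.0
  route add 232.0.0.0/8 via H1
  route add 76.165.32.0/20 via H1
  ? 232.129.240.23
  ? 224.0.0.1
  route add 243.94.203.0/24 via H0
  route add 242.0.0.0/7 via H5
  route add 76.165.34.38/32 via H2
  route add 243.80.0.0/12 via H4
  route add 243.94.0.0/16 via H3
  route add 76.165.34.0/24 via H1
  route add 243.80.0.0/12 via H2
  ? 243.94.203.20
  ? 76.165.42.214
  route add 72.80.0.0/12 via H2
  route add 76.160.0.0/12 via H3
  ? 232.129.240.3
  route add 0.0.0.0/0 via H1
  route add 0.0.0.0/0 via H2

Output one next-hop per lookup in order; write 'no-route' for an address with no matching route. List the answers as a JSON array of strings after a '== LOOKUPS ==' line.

Process each operation:
  add 0.0.0.0/0 -> H1 at depth 0
  add 232.0.0.0/8 -> H5 at depth 8
  Q 232.0.2.179: descend 11101000 ; hops seen [H1,H5] ; pick H5
  Q 232.1.109.71: descend 11101000 ; hops seen [H1,H5] ; pick H5
  Q 232.0.0.15: descend 11101000 ; hops seen [H1,H5] ; pick H5
  add 243.94.200.0/22 -> H5 at depth 22
  add 243.94.0.0/15 -> H5 at depth 15
  add 72.80.0.0/12 -> H5 at depth 12
  Q 232.0.2.208: descend 11101000 ; hops seen [H1,H5] ; pick H5
  add 76.0.0.0/8 -> H2 at depth 8
  add 232.128.0.0/9 -> H0 at depth 9
  add 72.87.217.0/24 -> H4 at depth 24
  add 224.0.0.0/3 -> H2 at depth 3
  del 232.128.0.0/9 (clear depth 9)
  add 232.129.240.0/20 -> H3 at depth 20
  Q 224.0.0.0: descend 1110 ; hops seen [H1,H2] ; pick H2
  add 232.0.0.0/8 -> H1 at depth 8
  add 76.165.32.0/20 -> H1 at depth 20
  Q 232.129.240.23: descend 11101000100000011111 ; hops seen [H1,H2,H1,H3] ; pick H3
  Q 224.0.0.1: descend 1110 ; hops seen [H1,H2] ; pick H2
  add 243.94.203.0/24 -> H0 at depth 24
  add 242.0.0.0/7 -> H5 at depth 7
  add 76.165.34.38/32 -> H2 at depth 32
  add 243.80.0.0/12 -> H4 at depth 12
  add 243.94.0.0/16 -> H3 at depth 16
  add 76.165.34.0/24 -> H1 at depth 24
  add 243.80.0.0/12 -> H2 at depth 12
  Q 243.94.203.20: descend 111100110101111011001011 ; hops seen [H1,H2,H5,H2,H5,H3,H5,H0] ; pick H0
  Q 76.165.42.214: descend 01001100101001010010 ; hops seen [H1,H2,H1] ; pick H1
  add 72.80.0.0/12 -> H2 at depth 12
  add 76.160.0.0/12 -> H3 at depth 12
  Q 232.129.240.3: descend 11101000100000011111 ; hops seen [H1,H2,H1,H3] ; pick H3
  add 0.0.0.0/0 -> H1 at depth 0
  add 0.0.0.0/0 -> H2 at depth 0

== LOOKUPS ==
["H5","H5","H5","H5","H2","H3","H2","H0","H1","H3"]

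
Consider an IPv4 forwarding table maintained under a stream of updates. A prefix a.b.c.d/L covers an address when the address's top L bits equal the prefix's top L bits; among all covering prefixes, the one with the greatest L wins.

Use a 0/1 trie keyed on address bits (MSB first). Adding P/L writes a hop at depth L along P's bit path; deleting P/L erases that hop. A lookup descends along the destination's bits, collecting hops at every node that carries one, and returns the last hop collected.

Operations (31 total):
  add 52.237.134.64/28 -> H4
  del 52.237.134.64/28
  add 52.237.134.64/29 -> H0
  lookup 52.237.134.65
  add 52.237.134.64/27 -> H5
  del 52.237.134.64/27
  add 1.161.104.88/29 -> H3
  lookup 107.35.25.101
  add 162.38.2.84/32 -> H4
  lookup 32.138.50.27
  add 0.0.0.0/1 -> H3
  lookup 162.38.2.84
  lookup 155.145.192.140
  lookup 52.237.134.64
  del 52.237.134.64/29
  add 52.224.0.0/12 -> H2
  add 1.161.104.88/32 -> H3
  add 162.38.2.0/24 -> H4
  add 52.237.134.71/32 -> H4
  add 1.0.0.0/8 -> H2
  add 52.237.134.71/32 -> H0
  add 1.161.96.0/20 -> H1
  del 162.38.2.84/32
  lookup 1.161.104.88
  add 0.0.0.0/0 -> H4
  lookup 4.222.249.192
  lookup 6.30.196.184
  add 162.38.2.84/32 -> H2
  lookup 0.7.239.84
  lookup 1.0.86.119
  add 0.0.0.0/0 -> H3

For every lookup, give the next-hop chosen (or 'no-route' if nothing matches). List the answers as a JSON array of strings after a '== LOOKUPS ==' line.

Apply in order:
  add 52.237.134.64/28 -> H4 at depth 28
  - 52.237.134.64/28 clear@28
  add 52.237.134.64/29 -> H0 at depth 29
  Q 52.237.134.65: descend 00110100111011011000011001000 ; hops seen [H0] ; pick H0
  add 52.237.134.64/27 -> H5 at depth 27
  - 52.237.134.64/27 clear@27
  add 1.161.104.88/29 -> H3 at depth 29
  Q 107.35.25.101: descend 0 ; hops seen [∅] ; pick no-route
  add 162.38.2.84/32 -> H4 at depth 32
  Q 32.138.50.27: descend 001 ; hops seen [∅] ; pick no-route
  add 0.0.0.0/1 -> H3 at depth 1
  Q 162.38.2.84: descend 10100010001001100000001001010100 ; hops seen [H4] ; pick H4
  Q 155.145.192.140: descend 10 ; hops seen [∅] ; pick no-route
  Q 52.237.134.64: descend 00110100111011011000011001000 ; hops seen [H3,H0] ; pick H0
  - 52.237.134.64/29 clear@29
  add 52.224.0.0/12 -> H2 at depth 12
  add 1.161.104.88/32 -> H3 at depth 32
  add 162.38.2.0/24 -> H4 at depth 24
  add 52.237.134.71/32 -> H4 at depth 32
  add 1.0.0.0/8 -> H2 at depth 8
  add 52.237.134.71/32 -> H0 at depth 32
  add 1.161.96.0/20 -> H1 at depth 20
  - 162.38.2.84/32 clear@32
  Q 1.161.104.88: descend 00000001101000010110100001011000 ; hops seen [H3,H2,H1,H3,H3] ; pick H3
  add 0.0.0.0/0 -> H4 at depth 0
  Q 4.222.249.192: descend 00000 ; hops seen [H4,H3] ; pick H3
  Q 6.30.196.184: descend 00000 ; hops seen [H4,H3] ; pick H3
  add 162.38.2.84/32 -> H2 at depth 32
  Q 0.7.239.84: descend 0000000 ; hops seen [H4,H3] ; pick H3
  Q 1.0.86.119: descend 00000001 ; hops seen [H4,H3,H2] ; pick H2
  add 0.0.0.0/0 -> H3 at depth 0

== LOOKUPS ==
["H0","no-route","no-route","H4","no-route","H0","H3","H3","H3","H3","H2"]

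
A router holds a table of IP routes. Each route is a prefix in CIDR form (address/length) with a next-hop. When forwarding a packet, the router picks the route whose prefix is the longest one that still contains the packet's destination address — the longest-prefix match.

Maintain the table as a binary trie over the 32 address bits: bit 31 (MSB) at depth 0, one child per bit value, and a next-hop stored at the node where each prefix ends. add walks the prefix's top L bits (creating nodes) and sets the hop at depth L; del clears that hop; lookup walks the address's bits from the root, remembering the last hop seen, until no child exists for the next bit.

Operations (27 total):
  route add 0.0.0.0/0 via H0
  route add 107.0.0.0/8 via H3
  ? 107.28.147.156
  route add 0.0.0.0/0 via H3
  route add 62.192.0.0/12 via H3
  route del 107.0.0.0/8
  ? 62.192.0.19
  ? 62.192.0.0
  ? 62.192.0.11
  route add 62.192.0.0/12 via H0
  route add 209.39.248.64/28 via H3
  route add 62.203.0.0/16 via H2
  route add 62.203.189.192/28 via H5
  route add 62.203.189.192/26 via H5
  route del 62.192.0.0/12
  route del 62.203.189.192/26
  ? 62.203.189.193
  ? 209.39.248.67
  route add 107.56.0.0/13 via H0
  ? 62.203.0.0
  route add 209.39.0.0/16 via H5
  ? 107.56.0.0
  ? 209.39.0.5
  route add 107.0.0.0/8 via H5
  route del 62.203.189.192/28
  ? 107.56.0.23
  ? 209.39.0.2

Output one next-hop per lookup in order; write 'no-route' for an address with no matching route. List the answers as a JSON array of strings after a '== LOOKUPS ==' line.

Process each operation:
  + 0.0.0.0/0 (H0) depth=0
  + 107.0.0.0/8 (H3) depth=8
  Q 107.28.147.156: descend 01101011 ; hops seen [H0,H3] ; pick H3
  + 0.0.0.0/0 (H3) depth=0
  + 62.192.0.0/12 (H3) depth=12
  - 107.0.0.0/8 clear@8
  Q 62.192.0.19: descend 001111101100 ; hops seen [H3,H3] ; pick H3
  Q 62.192.0.0: descend 001111101100 ; hops seen [H3,H3] ; pick H3
  Q 62.192.0.11: descend 001111101100 ; hops seen [H3,H3] ; pick H3
  + 62.192.0.0/12 (H0) depth=12
  + 209.39.248.64/28 (H3) depth=28
  + 62.203.0.0/16 (H2) depth=16
  + 62.203.189.192/28 (H5) depth=28
  + 62.203.189.192/26 (H5) depth=26
  - 62.192.0.0/12 clear@12
  - 62.203.189.192/26 clear@26
  Q 62.203.189.193: descend 0011111011001011101111011100 ; hops seen [H3,H2,H5] ; pick H5
  Q 209.39.248.67: descend 1101000100100111111110000100 ; hops seen [H3,H3] ; pick H3
  + 107.56.0.0/13 (H0) depth=13
  Q 62.203.0.0: descend 0011111011001011 ; hops seen [H3,H2] ; pick H2
  + 209.39.0.0/16 (H5) depth=16
  Q 107.56.0.0: descend 0110101100111 ; hops seen [H3,H0] ; pick H0
  Q 209.39.0.5: descend 1101000100100111 ; hops seen [H3,H5] ; pick H5
  + 107.0.0.0/8 (H5) depth=8
  - 62.203.189.192/28 clear@28
  Q 107.56.0.23: descend 0110101100111 ; hops seen [H3,H5,H0] ; pick H0
  Q 209.39.0.2: descend 1101000100100111 ; hops seen [H3,H5] ; pick H5

== LOOKUPS ==
["H3","H3","H3","H3","H5","H3","H2","H0","H5","H0","H5"]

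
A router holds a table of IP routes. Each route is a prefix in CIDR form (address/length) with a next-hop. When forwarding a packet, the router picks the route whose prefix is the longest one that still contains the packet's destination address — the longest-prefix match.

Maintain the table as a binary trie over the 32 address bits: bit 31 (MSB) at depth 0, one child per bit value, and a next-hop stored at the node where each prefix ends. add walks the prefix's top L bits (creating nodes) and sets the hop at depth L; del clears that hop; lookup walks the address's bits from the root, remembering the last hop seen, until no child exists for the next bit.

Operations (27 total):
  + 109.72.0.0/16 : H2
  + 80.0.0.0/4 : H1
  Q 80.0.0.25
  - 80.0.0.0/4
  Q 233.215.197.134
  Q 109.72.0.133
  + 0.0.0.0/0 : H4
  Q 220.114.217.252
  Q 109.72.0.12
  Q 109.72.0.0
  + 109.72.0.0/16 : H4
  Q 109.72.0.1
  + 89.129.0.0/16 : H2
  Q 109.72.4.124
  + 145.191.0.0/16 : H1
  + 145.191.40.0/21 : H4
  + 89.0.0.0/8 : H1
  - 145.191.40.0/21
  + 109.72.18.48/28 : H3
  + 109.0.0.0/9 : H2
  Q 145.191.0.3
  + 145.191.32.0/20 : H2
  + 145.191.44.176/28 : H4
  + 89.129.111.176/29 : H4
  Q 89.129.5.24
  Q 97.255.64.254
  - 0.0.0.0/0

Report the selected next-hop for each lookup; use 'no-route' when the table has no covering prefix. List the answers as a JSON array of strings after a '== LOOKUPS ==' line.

Apply in order:
  add 109.72.0.0/16 -> H2 at depth 16
  add 80.0.0.0/4 -> H1 at depth 4
  Q 80.0.0.25: descend 0101 ; hops seen [H1] ; pick H1
  del 80.0.0.0/4 (clear depth 4)
  Q 233.215.197.134: descend ε ; hops seen [∅] ; pick no-route
  Q 109.72.0.133: descend 0110110101001000 ; hops seen [H2] ; pick H2
  add 0.0.0.0/0 -> H4 at depth 0
  Q 220.114.217.252: descend ε ; hops seen [H4] ; pick H4
  Q 109.72.0.12: descend 0110110101001000 ; hops seen [H4,H2] ; pick H2
  Q 109.72.0.0: descend 0110110101001000 ; hops seen [H4,H2] ; pick H2
  add 109.72.0.0/16 -> H4 at depth 16
  Q 109.72.0.1: descend 0110110101001000 ; hops seen [H4,H4] ; pick H4
  add 89.129.0.0/16 -> H2 at depth 16
  Q 109.72.4.124: descend 0110110101001000 ; hops seen [H4,H4] ; pick H4
  add 145.191.0.0/16 -> H1 at depth 16
  add 145.191.40.0/21 -> H4 at depth 21
  add 89.0.0.0/8 -> H1 at depth 8
  del 145.191.40.0/21 (clear depth 21)
  add 109.72.18.48/28 -> H3 at depth 28
  add 109.0.0.0/9 -> H2 at depth 9
  Q 145.191.0.3: descend 100100011011111100 ; hops seen [H4,H1] ; pick H1
  add 145.191.32.0/20 -> H2 at depth 20
  add 145.191.44.176/28 -> H4 at depth 28
  add 89.129.111.176/29 -> H4 at depth 29
  Q 89.129.5.24: descend 01011001100000010 ; hops seen [H4,H1,H2] ; pick H2
  Q 97.255.64.254: descend 0110 ; hops seen [H4] ; pick H4
  del 0.0.0.0/0 (clear depth 0)

== LOOKUPS ==
["H1","no-route","H2","H4","H2","H2","H4","H4","H1","H2","H4"]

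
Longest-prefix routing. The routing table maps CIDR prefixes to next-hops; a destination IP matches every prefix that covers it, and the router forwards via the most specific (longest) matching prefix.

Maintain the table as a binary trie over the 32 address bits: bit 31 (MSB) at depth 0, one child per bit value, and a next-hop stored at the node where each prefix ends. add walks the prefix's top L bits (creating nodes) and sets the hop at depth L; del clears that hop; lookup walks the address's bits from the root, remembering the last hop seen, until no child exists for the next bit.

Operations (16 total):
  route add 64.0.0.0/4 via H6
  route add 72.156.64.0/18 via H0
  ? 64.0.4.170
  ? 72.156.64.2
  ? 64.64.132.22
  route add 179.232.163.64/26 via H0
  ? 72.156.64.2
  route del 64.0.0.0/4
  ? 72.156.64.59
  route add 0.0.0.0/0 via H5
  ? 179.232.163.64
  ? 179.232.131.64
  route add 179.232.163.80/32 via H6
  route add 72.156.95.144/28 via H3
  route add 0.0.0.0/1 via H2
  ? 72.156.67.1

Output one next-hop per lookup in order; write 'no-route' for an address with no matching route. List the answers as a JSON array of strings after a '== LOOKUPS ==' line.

Trace:
  + 64.0.0.0/4 (H6) depth=4
  + 72.156.64.0/18 (H0) depth=18
  Q 64.0.4.170: descend 0100 ; hops seen [H6] ; pick H6
  Q 72.156.64.2: descend 010010001001110001 ; hops seen [H6,H0] ; pick H0
  Q 64.64.132.22: descend 0100 ; hops seen [H6] ; pick H6
  + 179.232.163.64/26 (H0) depth=26
  Q 72.156.64.2: descend 010010001001110001 ; hops seen [H6,H0] ; pick H0
  - 64.0.0.0/4 clear@4
  Q 72.156.64.59: descend 010010001001110001 ; hops seen [H0] ; pick H0
  + 0.0.0.0/0 (H5) depth=0
  Q 179.232.163.64: descend 10110011111010001010001101 ; hops seen [H5,H0] ; pick H0
  Q 179.232.131.64: descend 101100111110100010 ; hops seen [H5] ; pick H5
  + 179.232.163.80/32 (H6) depth=32
  + 72.156.95.144/28 (H3) depth=28
  + 0.0.0.0/1 (H2) depth=1
  Q 72.156.67.1: descend 0100100010011100010 ; hops seen [H5,H2,H0] ; pick H0

== LOOKUPS ==
["H6","H0","H6","H0","H0","H0","H5","H0"]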